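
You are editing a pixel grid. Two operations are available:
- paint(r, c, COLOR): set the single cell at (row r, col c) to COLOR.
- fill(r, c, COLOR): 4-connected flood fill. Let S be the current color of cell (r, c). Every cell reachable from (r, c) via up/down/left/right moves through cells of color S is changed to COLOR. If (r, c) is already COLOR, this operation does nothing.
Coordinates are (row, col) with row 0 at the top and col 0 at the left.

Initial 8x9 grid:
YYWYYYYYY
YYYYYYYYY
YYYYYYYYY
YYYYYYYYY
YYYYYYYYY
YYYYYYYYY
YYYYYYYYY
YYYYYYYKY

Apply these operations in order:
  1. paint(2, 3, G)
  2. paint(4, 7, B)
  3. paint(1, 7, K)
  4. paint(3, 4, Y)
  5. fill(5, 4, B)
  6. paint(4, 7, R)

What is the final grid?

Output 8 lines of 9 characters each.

After op 1 paint(2,3,G):
YYWYYYYYY
YYYYYYYYY
YYYGYYYYY
YYYYYYYYY
YYYYYYYYY
YYYYYYYYY
YYYYYYYYY
YYYYYYYKY
After op 2 paint(4,7,B):
YYWYYYYYY
YYYYYYYYY
YYYGYYYYY
YYYYYYYYY
YYYYYYYBY
YYYYYYYYY
YYYYYYYYY
YYYYYYYKY
After op 3 paint(1,7,K):
YYWYYYYYY
YYYYYYYKY
YYYGYYYYY
YYYYYYYYY
YYYYYYYBY
YYYYYYYYY
YYYYYYYYY
YYYYYYYKY
After op 4 paint(3,4,Y):
YYWYYYYYY
YYYYYYYKY
YYYGYYYYY
YYYYYYYYY
YYYYYYYBY
YYYYYYYYY
YYYYYYYYY
YYYYYYYKY
After op 5 fill(5,4,B) [67 cells changed]:
BBWBBBBBB
BBBBBBBKB
BBBGBBBBB
BBBBBBBBB
BBBBBBBBB
BBBBBBBBB
BBBBBBBBB
BBBBBBBKB
After op 6 paint(4,7,R):
BBWBBBBBB
BBBBBBBKB
BBBGBBBBB
BBBBBBBBB
BBBBBBBRB
BBBBBBBBB
BBBBBBBBB
BBBBBBBKB

Answer: BBWBBBBBB
BBBBBBBKB
BBBGBBBBB
BBBBBBBBB
BBBBBBBRB
BBBBBBBBB
BBBBBBBBB
BBBBBBBKB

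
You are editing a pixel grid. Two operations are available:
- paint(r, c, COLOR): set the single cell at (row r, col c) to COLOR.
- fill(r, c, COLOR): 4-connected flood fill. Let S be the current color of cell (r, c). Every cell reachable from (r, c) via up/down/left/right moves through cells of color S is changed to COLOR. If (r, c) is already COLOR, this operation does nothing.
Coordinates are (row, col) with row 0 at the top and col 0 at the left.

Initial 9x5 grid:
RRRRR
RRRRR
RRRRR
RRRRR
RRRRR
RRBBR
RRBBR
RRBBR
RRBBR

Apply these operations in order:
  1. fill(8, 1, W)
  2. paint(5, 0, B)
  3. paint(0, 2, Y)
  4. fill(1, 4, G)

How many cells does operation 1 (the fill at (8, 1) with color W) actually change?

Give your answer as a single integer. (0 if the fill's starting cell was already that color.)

After op 1 fill(8,1,W) [37 cells changed]:
WWWWW
WWWWW
WWWWW
WWWWW
WWWWW
WWBBW
WWBBW
WWBBW
WWBBW

Answer: 37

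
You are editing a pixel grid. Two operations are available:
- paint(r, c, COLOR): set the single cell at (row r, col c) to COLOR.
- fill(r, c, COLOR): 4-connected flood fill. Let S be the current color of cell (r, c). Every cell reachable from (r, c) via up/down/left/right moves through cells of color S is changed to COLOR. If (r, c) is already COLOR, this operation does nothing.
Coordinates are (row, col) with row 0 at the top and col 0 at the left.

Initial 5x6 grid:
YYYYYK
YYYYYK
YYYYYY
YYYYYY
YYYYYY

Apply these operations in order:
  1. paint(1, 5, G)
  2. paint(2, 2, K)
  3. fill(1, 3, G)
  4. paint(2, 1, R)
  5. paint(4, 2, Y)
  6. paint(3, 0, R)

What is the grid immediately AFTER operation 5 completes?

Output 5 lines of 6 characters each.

Answer: GGGGGK
GGGGGG
GRKGGG
GGGGGG
GGYGGG

Derivation:
After op 1 paint(1,5,G):
YYYYYK
YYYYYG
YYYYYY
YYYYYY
YYYYYY
After op 2 paint(2,2,K):
YYYYYK
YYYYYG
YYKYYY
YYYYYY
YYYYYY
After op 3 fill(1,3,G) [27 cells changed]:
GGGGGK
GGGGGG
GGKGGG
GGGGGG
GGGGGG
After op 4 paint(2,1,R):
GGGGGK
GGGGGG
GRKGGG
GGGGGG
GGGGGG
After op 5 paint(4,2,Y):
GGGGGK
GGGGGG
GRKGGG
GGGGGG
GGYGGG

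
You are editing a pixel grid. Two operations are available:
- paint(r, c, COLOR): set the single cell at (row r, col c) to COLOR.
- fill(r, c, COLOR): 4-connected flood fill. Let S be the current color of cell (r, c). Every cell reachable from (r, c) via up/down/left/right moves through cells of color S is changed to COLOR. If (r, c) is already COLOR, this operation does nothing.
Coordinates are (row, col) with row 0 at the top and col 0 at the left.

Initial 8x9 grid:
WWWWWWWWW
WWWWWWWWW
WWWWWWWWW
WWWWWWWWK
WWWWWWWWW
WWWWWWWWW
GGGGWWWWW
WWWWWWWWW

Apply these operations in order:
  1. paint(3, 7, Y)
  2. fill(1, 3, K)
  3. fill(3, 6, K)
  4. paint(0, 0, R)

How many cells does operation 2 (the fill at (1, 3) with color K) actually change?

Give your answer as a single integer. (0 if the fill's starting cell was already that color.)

Answer: 66

Derivation:
After op 1 paint(3,7,Y):
WWWWWWWWW
WWWWWWWWW
WWWWWWWWW
WWWWWWWYK
WWWWWWWWW
WWWWWWWWW
GGGGWWWWW
WWWWWWWWW
After op 2 fill(1,3,K) [66 cells changed]:
KKKKKKKKK
KKKKKKKKK
KKKKKKKKK
KKKKKKKYK
KKKKKKKKK
KKKKKKKKK
GGGGKKKKK
KKKKKKKKK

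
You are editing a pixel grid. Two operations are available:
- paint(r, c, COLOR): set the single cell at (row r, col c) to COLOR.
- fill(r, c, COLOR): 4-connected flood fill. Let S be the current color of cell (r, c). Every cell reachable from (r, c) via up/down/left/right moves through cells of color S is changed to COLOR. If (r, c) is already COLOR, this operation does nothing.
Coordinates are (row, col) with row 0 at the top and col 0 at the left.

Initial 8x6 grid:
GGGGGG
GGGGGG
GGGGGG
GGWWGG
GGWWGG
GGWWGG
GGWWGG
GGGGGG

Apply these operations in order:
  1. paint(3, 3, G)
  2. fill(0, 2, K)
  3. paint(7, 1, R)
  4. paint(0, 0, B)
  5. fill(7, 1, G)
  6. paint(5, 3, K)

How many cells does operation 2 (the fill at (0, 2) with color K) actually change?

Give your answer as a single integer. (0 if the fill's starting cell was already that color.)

Answer: 41

Derivation:
After op 1 paint(3,3,G):
GGGGGG
GGGGGG
GGGGGG
GGWGGG
GGWWGG
GGWWGG
GGWWGG
GGGGGG
After op 2 fill(0,2,K) [41 cells changed]:
KKKKKK
KKKKKK
KKKKKK
KKWKKK
KKWWKK
KKWWKK
KKWWKK
KKKKKK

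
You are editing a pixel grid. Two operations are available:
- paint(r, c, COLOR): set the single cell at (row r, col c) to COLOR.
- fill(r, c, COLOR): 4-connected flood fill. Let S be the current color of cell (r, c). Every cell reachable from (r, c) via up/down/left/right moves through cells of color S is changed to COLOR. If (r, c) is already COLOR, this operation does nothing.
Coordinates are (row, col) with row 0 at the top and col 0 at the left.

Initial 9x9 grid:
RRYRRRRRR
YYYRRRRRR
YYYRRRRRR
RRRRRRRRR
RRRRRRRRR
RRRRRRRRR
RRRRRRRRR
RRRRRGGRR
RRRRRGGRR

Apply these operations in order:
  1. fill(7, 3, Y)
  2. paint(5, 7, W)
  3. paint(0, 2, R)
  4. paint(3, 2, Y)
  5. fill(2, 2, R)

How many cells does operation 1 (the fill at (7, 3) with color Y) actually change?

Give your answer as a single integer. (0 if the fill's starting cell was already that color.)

Answer: 68

Derivation:
After op 1 fill(7,3,Y) [68 cells changed]:
RRYYYYYYY
YYYYYYYYY
YYYYYYYYY
YYYYYYYYY
YYYYYYYYY
YYYYYYYYY
YYYYYYYYY
YYYYYGGYY
YYYYYGGYY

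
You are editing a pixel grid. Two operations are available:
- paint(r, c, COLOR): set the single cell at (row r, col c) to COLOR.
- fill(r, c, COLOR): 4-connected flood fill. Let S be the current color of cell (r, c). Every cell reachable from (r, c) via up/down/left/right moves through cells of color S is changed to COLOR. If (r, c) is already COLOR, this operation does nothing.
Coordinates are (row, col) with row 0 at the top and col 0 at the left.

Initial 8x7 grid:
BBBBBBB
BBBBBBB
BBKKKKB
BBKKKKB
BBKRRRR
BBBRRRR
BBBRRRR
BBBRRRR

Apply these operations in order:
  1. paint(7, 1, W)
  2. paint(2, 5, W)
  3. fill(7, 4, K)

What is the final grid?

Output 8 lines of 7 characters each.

After op 1 paint(7,1,W):
BBBBBBB
BBBBBBB
BBKKKKB
BBKKKKB
BBKRRRR
BBBRRRR
BBBRRRR
BWBRRRR
After op 2 paint(2,5,W):
BBBBBBB
BBBBBBB
BBKKKWB
BBKKKKB
BBKRRRR
BBBRRRR
BBBRRRR
BWBRRRR
After op 3 fill(7,4,K) [16 cells changed]:
BBBBBBB
BBBBBBB
BBKKKWB
BBKKKKB
BBKKKKK
BBBKKKK
BBBKKKK
BWBKKKK

Answer: BBBBBBB
BBBBBBB
BBKKKWB
BBKKKKB
BBKKKKK
BBBKKKK
BBBKKKK
BWBKKKK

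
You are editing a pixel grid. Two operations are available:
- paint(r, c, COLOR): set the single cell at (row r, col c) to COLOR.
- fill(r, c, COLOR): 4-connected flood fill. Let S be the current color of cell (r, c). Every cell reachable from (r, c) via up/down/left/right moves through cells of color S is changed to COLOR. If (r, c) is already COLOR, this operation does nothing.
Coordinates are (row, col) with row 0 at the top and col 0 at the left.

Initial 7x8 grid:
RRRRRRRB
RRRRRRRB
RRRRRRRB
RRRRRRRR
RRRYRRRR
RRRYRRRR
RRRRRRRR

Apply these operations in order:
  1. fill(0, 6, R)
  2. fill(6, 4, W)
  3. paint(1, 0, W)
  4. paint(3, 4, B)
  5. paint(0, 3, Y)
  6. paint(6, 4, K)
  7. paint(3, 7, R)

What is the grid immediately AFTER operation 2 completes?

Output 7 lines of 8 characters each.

Answer: WWWWWWWB
WWWWWWWB
WWWWWWWB
WWWWWWWW
WWWYWWWW
WWWYWWWW
WWWWWWWW

Derivation:
After op 1 fill(0,6,R) [0 cells changed]:
RRRRRRRB
RRRRRRRB
RRRRRRRB
RRRRRRRR
RRRYRRRR
RRRYRRRR
RRRRRRRR
After op 2 fill(6,4,W) [51 cells changed]:
WWWWWWWB
WWWWWWWB
WWWWWWWB
WWWWWWWW
WWWYWWWW
WWWYWWWW
WWWWWWWW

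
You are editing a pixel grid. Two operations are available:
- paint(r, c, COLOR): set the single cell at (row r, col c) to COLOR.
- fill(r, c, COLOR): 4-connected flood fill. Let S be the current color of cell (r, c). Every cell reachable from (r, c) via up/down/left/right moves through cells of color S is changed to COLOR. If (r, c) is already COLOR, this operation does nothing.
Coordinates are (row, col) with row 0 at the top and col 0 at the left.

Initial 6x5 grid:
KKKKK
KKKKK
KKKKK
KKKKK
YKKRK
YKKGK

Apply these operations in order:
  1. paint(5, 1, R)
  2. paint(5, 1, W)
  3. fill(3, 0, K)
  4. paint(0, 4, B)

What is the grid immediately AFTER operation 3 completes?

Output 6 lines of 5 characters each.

Answer: KKKKK
KKKKK
KKKKK
KKKKK
YKKRK
YWKGK

Derivation:
After op 1 paint(5,1,R):
KKKKK
KKKKK
KKKKK
KKKKK
YKKRK
YRKGK
After op 2 paint(5,1,W):
KKKKK
KKKKK
KKKKK
KKKKK
YKKRK
YWKGK
After op 3 fill(3,0,K) [0 cells changed]:
KKKKK
KKKKK
KKKKK
KKKKK
YKKRK
YWKGK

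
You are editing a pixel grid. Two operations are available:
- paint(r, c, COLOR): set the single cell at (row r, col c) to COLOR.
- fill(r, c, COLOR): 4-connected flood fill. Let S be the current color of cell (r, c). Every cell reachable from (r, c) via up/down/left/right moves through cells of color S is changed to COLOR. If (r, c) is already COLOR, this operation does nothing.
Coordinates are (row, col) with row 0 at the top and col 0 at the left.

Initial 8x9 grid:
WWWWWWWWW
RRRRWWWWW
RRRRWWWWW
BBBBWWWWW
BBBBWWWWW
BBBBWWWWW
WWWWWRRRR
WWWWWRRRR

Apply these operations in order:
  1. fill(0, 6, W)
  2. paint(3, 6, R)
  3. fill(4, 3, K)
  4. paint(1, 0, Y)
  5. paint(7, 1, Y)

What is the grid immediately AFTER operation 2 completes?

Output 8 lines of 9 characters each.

After op 1 fill(0,6,W) [0 cells changed]:
WWWWWWWWW
RRRRWWWWW
RRRRWWWWW
BBBBWWWWW
BBBBWWWWW
BBBBWWWWW
WWWWWRRRR
WWWWWRRRR
After op 2 paint(3,6,R):
WWWWWWWWW
RRRRWWWWW
RRRRWWWWW
BBBBWWRWW
BBBBWWWWW
BBBBWWWWW
WWWWWRRRR
WWWWWRRRR

Answer: WWWWWWWWW
RRRRWWWWW
RRRRWWWWW
BBBBWWRWW
BBBBWWWWW
BBBBWWWWW
WWWWWRRRR
WWWWWRRRR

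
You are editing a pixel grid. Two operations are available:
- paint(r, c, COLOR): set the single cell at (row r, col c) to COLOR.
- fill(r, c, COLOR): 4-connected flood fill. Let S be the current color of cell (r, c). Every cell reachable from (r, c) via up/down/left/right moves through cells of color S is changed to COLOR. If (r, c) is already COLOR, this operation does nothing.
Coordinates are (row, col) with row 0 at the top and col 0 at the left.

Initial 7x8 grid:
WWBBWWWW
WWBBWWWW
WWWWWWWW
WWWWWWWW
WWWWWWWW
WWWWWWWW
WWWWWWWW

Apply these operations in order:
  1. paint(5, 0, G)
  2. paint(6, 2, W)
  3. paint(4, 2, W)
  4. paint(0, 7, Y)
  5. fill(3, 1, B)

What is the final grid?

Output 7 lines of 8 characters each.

After op 1 paint(5,0,G):
WWBBWWWW
WWBBWWWW
WWWWWWWW
WWWWWWWW
WWWWWWWW
GWWWWWWW
WWWWWWWW
After op 2 paint(6,2,W):
WWBBWWWW
WWBBWWWW
WWWWWWWW
WWWWWWWW
WWWWWWWW
GWWWWWWW
WWWWWWWW
After op 3 paint(4,2,W):
WWBBWWWW
WWBBWWWW
WWWWWWWW
WWWWWWWW
WWWWWWWW
GWWWWWWW
WWWWWWWW
After op 4 paint(0,7,Y):
WWBBWWWY
WWBBWWWW
WWWWWWWW
WWWWWWWW
WWWWWWWW
GWWWWWWW
WWWWWWWW
After op 5 fill(3,1,B) [50 cells changed]:
BBBBBBBY
BBBBBBBB
BBBBBBBB
BBBBBBBB
BBBBBBBB
GBBBBBBB
BBBBBBBB

Answer: BBBBBBBY
BBBBBBBB
BBBBBBBB
BBBBBBBB
BBBBBBBB
GBBBBBBB
BBBBBBBB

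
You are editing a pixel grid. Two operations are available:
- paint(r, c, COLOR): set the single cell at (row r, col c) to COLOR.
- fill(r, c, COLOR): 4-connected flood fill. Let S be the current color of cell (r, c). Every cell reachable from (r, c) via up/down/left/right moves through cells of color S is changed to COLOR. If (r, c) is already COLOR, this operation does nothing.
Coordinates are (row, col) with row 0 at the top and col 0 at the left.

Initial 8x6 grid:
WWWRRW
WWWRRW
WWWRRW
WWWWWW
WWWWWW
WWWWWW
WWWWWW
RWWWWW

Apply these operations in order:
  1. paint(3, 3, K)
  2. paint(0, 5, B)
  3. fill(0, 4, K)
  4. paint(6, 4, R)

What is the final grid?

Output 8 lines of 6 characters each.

Answer: WWWKKB
WWWKKW
WWWKKW
WWWKWW
WWWWWW
WWWWWW
WWWWRW
RWWWWW

Derivation:
After op 1 paint(3,3,K):
WWWRRW
WWWRRW
WWWRRW
WWWKWW
WWWWWW
WWWWWW
WWWWWW
RWWWWW
After op 2 paint(0,5,B):
WWWRRB
WWWRRW
WWWRRW
WWWKWW
WWWWWW
WWWWWW
WWWWWW
RWWWWW
After op 3 fill(0,4,K) [6 cells changed]:
WWWKKB
WWWKKW
WWWKKW
WWWKWW
WWWWWW
WWWWWW
WWWWWW
RWWWWW
After op 4 paint(6,4,R):
WWWKKB
WWWKKW
WWWKKW
WWWKWW
WWWWWW
WWWWWW
WWWWRW
RWWWWW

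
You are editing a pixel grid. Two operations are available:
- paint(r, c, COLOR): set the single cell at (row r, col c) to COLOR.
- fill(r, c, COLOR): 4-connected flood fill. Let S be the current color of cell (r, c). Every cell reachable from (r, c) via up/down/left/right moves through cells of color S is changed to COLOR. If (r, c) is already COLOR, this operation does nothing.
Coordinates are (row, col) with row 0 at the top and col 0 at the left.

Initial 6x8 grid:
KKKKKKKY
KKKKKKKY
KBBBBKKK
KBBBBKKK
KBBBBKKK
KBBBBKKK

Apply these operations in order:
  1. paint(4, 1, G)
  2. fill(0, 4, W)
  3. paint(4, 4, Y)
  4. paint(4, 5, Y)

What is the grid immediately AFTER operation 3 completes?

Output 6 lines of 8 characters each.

After op 1 paint(4,1,G):
KKKKKKKY
KKKKKKKY
KBBBBKKK
KBBBBKKK
KGBBBKKK
KBBBBKKK
After op 2 fill(0,4,W) [30 cells changed]:
WWWWWWWY
WWWWWWWY
WBBBBWWW
WBBBBWWW
WGBBBWWW
WBBBBWWW
After op 3 paint(4,4,Y):
WWWWWWWY
WWWWWWWY
WBBBBWWW
WBBBBWWW
WGBBYWWW
WBBBBWWW

Answer: WWWWWWWY
WWWWWWWY
WBBBBWWW
WBBBBWWW
WGBBYWWW
WBBBBWWW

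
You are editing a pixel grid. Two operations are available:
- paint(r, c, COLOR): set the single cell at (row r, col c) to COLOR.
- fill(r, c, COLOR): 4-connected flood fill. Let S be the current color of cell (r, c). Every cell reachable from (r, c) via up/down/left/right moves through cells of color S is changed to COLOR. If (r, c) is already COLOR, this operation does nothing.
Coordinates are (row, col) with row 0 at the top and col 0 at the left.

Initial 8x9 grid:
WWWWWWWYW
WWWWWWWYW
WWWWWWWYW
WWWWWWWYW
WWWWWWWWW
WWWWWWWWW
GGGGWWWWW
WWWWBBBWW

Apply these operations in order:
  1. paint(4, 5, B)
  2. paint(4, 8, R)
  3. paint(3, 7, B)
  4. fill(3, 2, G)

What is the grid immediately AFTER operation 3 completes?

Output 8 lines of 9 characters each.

After op 1 paint(4,5,B):
WWWWWWWYW
WWWWWWWYW
WWWWWWWYW
WWWWWWWYW
WWWWWBWWW
WWWWWWWWW
GGGGWWWWW
WWWWBBBWW
After op 2 paint(4,8,R):
WWWWWWWYW
WWWWWWWYW
WWWWWWWYW
WWWWWWWYW
WWWWWBWWR
WWWWWWWWW
GGGGWWWWW
WWWWBBBWW
After op 3 paint(3,7,B):
WWWWWWWYW
WWWWWWWYW
WWWWWWWYW
WWWWWWWBW
WWWWWBWWR
WWWWWWWWW
GGGGWWWWW
WWWWBBBWW

Answer: WWWWWWWYW
WWWWWWWYW
WWWWWWWYW
WWWWWWWBW
WWWWWBWWR
WWWWWWWWW
GGGGWWWWW
WWWWBBBWW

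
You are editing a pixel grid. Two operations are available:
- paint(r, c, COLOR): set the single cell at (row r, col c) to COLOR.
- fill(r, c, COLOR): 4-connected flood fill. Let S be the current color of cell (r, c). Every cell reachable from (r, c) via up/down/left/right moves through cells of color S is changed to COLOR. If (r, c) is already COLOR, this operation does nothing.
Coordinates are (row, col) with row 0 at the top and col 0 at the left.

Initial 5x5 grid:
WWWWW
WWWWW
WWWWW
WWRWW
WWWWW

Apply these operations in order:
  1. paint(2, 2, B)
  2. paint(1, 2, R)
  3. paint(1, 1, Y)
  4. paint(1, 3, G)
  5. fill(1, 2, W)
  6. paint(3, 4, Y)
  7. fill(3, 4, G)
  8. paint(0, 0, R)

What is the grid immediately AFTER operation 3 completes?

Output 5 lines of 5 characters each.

After op 1 paint(2,2,B):
WWWWW
WWWWW
WWBWW
WWRWW
WWWWW
After op 2 paint(1,2,R):
WWWWW
WWRWW
WWBWW
WWRWW
WWWWW
After op 3 paint(1,1,Y):
WWWWW
WYRWW
WWBWW
WWRWW
WWWWW

Answer: WWWWW
WYRWW
WWBWW
WWRWW
WWWWW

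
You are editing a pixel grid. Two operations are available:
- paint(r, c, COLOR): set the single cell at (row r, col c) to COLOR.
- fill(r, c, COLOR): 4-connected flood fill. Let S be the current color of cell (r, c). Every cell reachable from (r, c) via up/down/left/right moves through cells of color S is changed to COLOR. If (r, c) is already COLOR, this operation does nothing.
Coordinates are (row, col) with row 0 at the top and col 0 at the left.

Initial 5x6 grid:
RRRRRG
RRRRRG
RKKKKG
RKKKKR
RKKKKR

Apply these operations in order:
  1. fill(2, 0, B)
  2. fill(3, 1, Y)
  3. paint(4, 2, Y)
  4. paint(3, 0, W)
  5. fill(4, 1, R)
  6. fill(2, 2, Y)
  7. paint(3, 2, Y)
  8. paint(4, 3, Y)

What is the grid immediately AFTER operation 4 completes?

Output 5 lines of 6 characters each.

After op 1 fill(2,0,B) [13 cells changed]:
BBBBBG
BBBBBG
BKKKKG
BKKKKR
BKKKKR
After op 2 fill(3,1,Y) [12 cells changed]:
BBBBBG
BBBBBG
BYYYYG
BYYYYR
BYYYYR
After op 3 paint(4,2,Y):
BBBBBG
BBBBBG
BYYYYG
BYYYYR
BYYYYR
After op 4 paint(3,0,W):
BBBBBG
BBBBBG
BYYYYG
WYYYYR
BYYYYR

Answer: BBBBBG
BBBBBG
BYYYYG
WYYYYR
BYYYYR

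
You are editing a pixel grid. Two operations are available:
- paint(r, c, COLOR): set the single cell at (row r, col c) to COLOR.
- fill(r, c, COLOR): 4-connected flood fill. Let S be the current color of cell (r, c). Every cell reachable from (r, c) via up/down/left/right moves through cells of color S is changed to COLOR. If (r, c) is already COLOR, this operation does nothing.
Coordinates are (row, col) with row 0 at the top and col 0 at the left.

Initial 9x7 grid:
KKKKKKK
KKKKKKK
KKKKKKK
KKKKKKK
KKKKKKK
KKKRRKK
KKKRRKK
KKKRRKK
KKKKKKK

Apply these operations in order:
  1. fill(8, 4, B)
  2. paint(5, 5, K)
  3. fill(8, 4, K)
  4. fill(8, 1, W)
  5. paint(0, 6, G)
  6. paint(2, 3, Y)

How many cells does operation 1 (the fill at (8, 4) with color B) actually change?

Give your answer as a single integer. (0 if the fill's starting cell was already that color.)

After op 1 fill(8,4,B) [57 cells changed]:
BBBBBBB
BBBBBBB
BBBBBBB
BBBBBBB
BBBBBBB
BBBRRBB
BBBRRBB
BBBRRBB
BBBBBBB

Answer: 57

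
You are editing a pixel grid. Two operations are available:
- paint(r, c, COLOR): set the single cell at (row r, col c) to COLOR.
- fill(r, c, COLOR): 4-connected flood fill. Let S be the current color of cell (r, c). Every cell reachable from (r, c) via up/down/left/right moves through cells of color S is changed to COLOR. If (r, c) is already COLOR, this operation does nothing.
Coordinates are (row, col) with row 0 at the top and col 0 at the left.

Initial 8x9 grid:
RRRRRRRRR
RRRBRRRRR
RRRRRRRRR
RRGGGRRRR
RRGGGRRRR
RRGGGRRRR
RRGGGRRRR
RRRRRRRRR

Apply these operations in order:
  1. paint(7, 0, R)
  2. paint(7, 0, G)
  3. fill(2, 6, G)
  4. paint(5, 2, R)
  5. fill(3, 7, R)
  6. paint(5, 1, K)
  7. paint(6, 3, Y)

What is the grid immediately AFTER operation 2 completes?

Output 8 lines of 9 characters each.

Answer: RRRRRRRRR
RRRBRRRRR
RRRRRRRRR
RRGGGRRRR
RRGGGRRRR
RRGGGRRRR
RRGGGRRRR
GRRRRRRRR

Derivation:
After op 1 paint(7,0,R):
RRRRRRRRR
RRRBRRRRR
RRRRRRRRR
RRGGGRRRR
RRGGGRRRR
RRGGGRRRR
RRGGGRRRR
RRRRRRRRR
After op 2 paint(7,0,G):
RRRRRRRRR
RRRBRRRRR
RRRRRRRRR
RRGGGRRRR
RRGGGRRRR
RRGGGRRRR
RRGGGRRRR
GRRRRRRRR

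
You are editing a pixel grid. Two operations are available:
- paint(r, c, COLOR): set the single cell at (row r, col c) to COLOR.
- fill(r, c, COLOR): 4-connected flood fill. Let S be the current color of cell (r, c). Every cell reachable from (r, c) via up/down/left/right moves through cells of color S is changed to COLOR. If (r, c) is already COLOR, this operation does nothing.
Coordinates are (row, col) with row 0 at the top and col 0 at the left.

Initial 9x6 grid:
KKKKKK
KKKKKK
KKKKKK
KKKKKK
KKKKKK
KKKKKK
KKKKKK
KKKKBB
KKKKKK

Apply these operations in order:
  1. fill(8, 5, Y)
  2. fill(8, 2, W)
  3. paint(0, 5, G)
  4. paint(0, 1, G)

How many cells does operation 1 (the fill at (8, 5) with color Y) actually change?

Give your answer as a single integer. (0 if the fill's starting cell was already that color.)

Answer: 52

Derivation:
After op 1 fill(8,5,Y) [52 cells changed]:
YYYYYY
YYYYYY
YYYYYY
YYYYYY
YYYYYY
YYYYYY
YYYYYY
YYYYBB
YYYYYY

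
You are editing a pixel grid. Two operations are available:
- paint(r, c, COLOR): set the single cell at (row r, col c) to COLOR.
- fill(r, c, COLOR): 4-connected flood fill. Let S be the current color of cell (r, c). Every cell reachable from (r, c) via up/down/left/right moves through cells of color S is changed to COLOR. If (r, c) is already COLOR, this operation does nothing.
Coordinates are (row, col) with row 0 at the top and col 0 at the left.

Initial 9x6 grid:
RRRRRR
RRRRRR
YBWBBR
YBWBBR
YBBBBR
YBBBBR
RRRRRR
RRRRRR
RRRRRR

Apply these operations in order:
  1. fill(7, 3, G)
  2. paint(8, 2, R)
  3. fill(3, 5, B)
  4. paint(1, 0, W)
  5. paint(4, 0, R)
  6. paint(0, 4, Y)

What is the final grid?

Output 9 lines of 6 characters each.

Answer: BBBBYB
WBBBBB
YBWBBB
YBWBBB
RBBBBB
YBBBBB
BBBBBB
BBBBBB
BBRBBB

Derivation:
After op 1 fill(7,3,G) [34 cells changed]:
GGGGGG
GGGGGG
YBWBBG
YBWBBG
YBBBBG
YBBBBG
GGGGGG
GGGGGG
GGGGGG
After op 2 paint(8,2,R):
GGGGGG
GGGGGG
YBWBBG
YBWBBG
YBBBBG
YBBBBG
GGGGGG
GGGGGG
GGRGGG
After op 3 fill(3,5,B) [33 cells changed]:
BBBBBB
BBBBBB
YBWBBB
YBWBBB
YBBBBB
YBBBBB
BBBBBB
BBBBBB
BBRBBB
After op 4 paint(1,0,W):
BBBBBB
WBBBBB
YBWBBB
YBWBBB
YBBBBB
YBBBBB
BBBBBB
BBBBBB
BBRBBB
After op 5 paint(4,0,R):
BBBBBB
WBBBBB
YBWBBB
YBWBBB
RBBBBB
YBBBBB
BBBBBB
BBBBBB
BBRBBB
After op 6 paint(0,4,Y):
BBBBYB
WBBBBB
YBWBBB
YBWBBB
RBBBBB
YBBBBB
BBBBBB
BBBBBB
BBRBBB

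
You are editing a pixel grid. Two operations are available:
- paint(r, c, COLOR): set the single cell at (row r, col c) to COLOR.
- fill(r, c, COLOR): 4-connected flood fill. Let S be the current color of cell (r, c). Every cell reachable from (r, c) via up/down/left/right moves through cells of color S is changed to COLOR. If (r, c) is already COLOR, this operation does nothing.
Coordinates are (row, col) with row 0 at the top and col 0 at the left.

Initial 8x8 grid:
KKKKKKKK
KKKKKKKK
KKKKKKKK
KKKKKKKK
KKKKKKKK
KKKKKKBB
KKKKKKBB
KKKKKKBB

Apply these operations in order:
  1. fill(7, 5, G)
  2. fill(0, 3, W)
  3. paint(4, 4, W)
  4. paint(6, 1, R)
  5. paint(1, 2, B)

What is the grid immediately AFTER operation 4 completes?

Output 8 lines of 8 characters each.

Answer: WWWWWWWW
WWWWWWWW
WWWWWWWW
WWWWWWWW
WWWWWWWW
WWWWWWBB
WRWWWWBB
WWWWWWBB

Derivation:
After op 1 fill(7,5,G) [58 cells changed]:
GGGGGGGG
GGGGGGGG
GGGGGGGG
GGGGGGGG
GGGGGGGG
GGGGGGBB
GGGGGGBB
GGGGGGBB
After op 2 fill(0,3,W) [58 cells changed]:
WWWWWWWW
WWWWWWWW
WWWWWWWW
WWWWWWWW
WWWWWWWW
WWWWWWBB
WWWWWWBB
WWWWWWBB
After op 3 paint(4,4,W):
WWWWWWWW
WWWWWWWW
WWWWWWWW
WWWWWWWW
WWWWWWWW
WWWWWWBB
WWWWWWBB
WWWWWWBB
After op 4 paint(6,1,R):
WWWWWWWW
WWWWWWWW
WWWWWWWW
WWWWWWWW
WWWWWWWW
WWWWWWBB
WRWWWWBB
WWWWWWBB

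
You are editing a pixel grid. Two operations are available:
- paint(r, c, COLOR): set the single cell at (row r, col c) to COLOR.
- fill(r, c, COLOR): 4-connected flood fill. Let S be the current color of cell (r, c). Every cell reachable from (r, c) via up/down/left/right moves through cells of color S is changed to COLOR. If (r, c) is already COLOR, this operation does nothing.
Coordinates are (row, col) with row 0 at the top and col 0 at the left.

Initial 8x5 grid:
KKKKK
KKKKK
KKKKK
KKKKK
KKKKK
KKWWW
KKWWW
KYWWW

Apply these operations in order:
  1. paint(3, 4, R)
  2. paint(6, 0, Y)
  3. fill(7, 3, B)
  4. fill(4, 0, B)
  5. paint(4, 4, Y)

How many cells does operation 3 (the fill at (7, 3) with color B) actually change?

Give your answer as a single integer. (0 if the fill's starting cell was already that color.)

Answer: 9

Derivation:
After op 1 paint(3,4,R):
KKKKK
KKKKK
KKKKK
KKKKR
KKKKK
KKWWW
KKWWW
KYWWW
After op 2 paint(6,0,Y):
KKKKK
KKKKK
KKKKK
KKKKR
KKKKK
KKWWW
YKWWW
KYWWW
After op 3 fill(7,3,B) [9 cells changed]:
KKKKK
KKKKK
KKKKK
KKKKR
KKKKK
KKBBB
YKBBB
KYBBB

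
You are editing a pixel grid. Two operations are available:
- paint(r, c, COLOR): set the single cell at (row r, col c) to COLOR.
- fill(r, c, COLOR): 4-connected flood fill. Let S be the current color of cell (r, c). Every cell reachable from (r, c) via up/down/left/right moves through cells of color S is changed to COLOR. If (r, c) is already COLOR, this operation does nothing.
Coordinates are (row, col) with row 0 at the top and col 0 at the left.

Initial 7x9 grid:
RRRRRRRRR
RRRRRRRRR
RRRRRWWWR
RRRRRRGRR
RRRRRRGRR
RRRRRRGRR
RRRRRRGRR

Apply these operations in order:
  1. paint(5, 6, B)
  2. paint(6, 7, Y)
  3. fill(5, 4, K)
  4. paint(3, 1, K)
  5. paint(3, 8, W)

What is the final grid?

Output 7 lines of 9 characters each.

After op 1 paint(5,6,B):
RRRRRRRRR
RRRRRRRRR
RRRRRWWWR
RRRRRRGRR
RRRRRRGRR
RRRRRRBRR
RRRRRRGRR
After op 2 paint(6,7,Y):
RRRRRRRRR
RRRRRRRRR
RRRRRWWWR
RRRRRRGRR
RRRRRRGRR
RRRRRRBRR
RRRRRRGYR
After op 3 fill(5,4,K) [55 cells changed]:
KKKKKKKKK
KKKKKKKKK
KKKKKWWWK
KKKKKKGKK
KKKKKKGKK
KKKKKKBKK
KKKKKKGYK
After op 4 paint(3,1,K):
KKKKKKKKK
KKKKKKKKK
KKKKKWWWK
KKKKKKGKK
KKKKKKGKK
KKKKKKBKK
KKKKKKGYK
After op 5 paint(3,8,W):
KKKKKKKKK
KKKKKKKKK
KKKKKWWWK
KKKKKKGKW
KKKKKKGKK
KKKKKKBKK
KKKKKKGYK

Answer: KKKKKKKKK
KKKKKKKKK
KKKKKWWWK
KKKKKKGKW
KKKKKKGKK
KKKKKKBKK
KKKKKKGYK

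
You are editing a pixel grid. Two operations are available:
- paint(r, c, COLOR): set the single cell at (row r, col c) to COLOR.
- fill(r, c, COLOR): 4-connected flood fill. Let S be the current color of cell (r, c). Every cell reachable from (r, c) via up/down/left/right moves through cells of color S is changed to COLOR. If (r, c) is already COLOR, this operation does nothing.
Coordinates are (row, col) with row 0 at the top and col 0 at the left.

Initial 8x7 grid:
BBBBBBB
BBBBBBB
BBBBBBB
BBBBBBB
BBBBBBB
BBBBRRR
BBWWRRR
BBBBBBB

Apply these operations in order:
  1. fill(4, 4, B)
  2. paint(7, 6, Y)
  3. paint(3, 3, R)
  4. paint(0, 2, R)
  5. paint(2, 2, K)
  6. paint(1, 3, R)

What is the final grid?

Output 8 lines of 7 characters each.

Answer: BBRBBBB
BBBRBBB
BBKBBBB
BBBRBBB
BBBBBBB
BBBBRRR
BBWWRRR
BBBBBBY

Derivation:
After op 1 fill(4,4,B) [0 cells changed]:
BBBBBBB
BBBBBBB
BBBBBBB
BBBBBBB
BBBBBBB
BBBBRRR
BBWWRRR
BBBBBBB
After op 2 paint(7,6,Y):
BBBBBBB
BBBBBBB
BBBBBBB
BBBBBBB
BBBBBBB
BBBBRRR
BBWWRRR
BBBBBBY
After op 3 paint(3,3,R):
BBBBBBB
BBBBBBB
BBBBBBB
BBBRBBB
BBBBBBB
BBBBRRR
BBWWRRR
BBBBBBY
After op 4 paint(0,2,R):
BBRBBBB
BBBBBBB
BBBBBBB
BBBRBBB
BBBBBBB
BBBBRRR
BBWWRRR
BBBBBBY
After op 5 paint(2,2,K):
BBRBBBB
BBBBBBB
BBKBBBB
BBBRBBB
BBBBBBB
BBBBRRR
BBWWRRR
BBBBBBY
After op 6 paint(1,3,R):
BBRBBBB
BBBRBBB
BBKBBBB
BBBRBBB
BBBBBBB
BBBBRRR
BBWWRRR
BBBBBBY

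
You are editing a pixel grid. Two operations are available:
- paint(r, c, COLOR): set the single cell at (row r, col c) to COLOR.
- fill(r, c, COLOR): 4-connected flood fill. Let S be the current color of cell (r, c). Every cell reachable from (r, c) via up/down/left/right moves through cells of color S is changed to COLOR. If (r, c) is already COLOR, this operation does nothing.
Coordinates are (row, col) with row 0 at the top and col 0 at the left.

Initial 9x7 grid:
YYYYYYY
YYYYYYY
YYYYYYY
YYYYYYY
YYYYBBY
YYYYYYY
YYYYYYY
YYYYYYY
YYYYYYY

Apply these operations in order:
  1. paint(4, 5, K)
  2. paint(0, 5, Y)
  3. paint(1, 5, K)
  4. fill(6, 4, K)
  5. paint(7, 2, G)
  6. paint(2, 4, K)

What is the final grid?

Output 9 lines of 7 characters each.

Answer: KKKKKKK
KKKKKKK
KKKKKKK
KKKKKKK
KKKKBKK
KKKKKKK
KKKKKKK
KKGKKKK
KKKKKKK

Derivation:
After op 1 paint(4,5,K):
YYYYYYY
YYYYYYY
YYYYYYY
YYYYYYY
YYYYBKY
YYYYYYY
YYYYYYY
YYYYYYY
YYYYYYY
After op 2 paint(0,5,Y):
YYYYYYY
YYYYYYY
YYYYYYY
YYYYYYY
YYYYBKY
YYYYYYY
YYYYYYY
YYYYYYY
YYYYYYY
After op 3 paint(1,5,K):
YYYYYYY
YYYYYKY
YYYYYYY
YYYYYYY
YYYYBKY
YYYYYYY
YYYYYYY
YYYYYYY
YYYYYYY
After op 4 fill(6,4,K) [60 cells changed]:
KKKKKKK
KKKKKKK
KKKKKKK
KKKKKKK
KKKKBKK
KKKKKKK
KKKKKKK
KKKKKKK
KKKKKKK
After op 5 paint(7,2,G):
KKKKKKK
KKKKKKK
KKKKKKK
KKKKKKK
KKKKBKK
KKKKKKK
KKKKKKK
KKGKKKK
KKKKKKK
After op 6 paint(2,4,K):
KKKKKKK
KKKKKKK
KKKKKKK
KKKKKKK
KKKKBKK
KKKKKKK
KKKKKKK
KKGKKKK
KKKKKKK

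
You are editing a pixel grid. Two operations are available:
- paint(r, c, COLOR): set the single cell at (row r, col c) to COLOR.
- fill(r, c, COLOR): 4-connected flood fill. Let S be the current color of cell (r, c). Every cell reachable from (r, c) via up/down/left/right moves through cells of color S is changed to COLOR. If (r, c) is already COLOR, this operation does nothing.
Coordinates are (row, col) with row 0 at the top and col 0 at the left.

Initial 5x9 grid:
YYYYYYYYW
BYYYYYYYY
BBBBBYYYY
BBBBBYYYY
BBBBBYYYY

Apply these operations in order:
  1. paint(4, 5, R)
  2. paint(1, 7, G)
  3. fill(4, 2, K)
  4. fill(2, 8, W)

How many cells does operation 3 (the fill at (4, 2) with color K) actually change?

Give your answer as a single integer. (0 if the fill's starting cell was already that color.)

Answer: 16

Derivation:
After op 1 paint(4,5,R):
YYYYYYYYW
BYYYYYYYY
BBBBBYYYY
BBBBBYYYY
BBBBBRYYY
After op 2 paint(1,7,G):
YYYYYYYYW
BYYYYYYGY
BBBBBYYYY
BBBBBYYYY
BBBBBRYYY
After op 3 fill(4,2,K) [16 cells changed]:
YYYYYYYYW
KYYYYYYGY
KKKKKYYYY
KKKKKYYYY
KKKKKRYYY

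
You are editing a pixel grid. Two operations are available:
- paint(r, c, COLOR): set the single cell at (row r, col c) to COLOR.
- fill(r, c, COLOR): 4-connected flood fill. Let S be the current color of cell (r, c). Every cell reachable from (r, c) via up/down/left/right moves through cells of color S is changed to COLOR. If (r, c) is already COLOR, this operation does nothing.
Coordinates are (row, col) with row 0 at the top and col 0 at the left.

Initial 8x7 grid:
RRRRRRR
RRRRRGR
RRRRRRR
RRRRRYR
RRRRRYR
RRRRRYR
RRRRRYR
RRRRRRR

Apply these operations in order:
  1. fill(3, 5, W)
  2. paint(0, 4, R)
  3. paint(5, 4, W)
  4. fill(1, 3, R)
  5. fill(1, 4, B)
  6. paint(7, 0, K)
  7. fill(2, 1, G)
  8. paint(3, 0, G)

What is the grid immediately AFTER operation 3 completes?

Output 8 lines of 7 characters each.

Answer: RRRRRRR
RRRRRGR
RRRRRRR
RRRRRWR
RRRRRWR
RRRRWWR
RRRRRWR
RRRRRRR

Derivation:
After op 1 fill(3,5,W) [4 cells changed]:
RRRRRRR
RRRRRGR
RRRRRRR
RRRRRWR
RRRRRWR
RRRRRWR
RRRRRWR
RRRRRRR
After op 2 paint(0,4,R):
RRRRRRR
RRRRRGR
RRRRRRR
RRRRRWR
RRRRRWR
RRRRRWR
RRRRRWR
RRRRRRR
After op 3 paint(5,4,W):
RRRRRRR
RRRRRGR
RRRRRRR
RRRRRWR
RRRRRWR
RRRRWWR
RRRRRWR
RRRRRRR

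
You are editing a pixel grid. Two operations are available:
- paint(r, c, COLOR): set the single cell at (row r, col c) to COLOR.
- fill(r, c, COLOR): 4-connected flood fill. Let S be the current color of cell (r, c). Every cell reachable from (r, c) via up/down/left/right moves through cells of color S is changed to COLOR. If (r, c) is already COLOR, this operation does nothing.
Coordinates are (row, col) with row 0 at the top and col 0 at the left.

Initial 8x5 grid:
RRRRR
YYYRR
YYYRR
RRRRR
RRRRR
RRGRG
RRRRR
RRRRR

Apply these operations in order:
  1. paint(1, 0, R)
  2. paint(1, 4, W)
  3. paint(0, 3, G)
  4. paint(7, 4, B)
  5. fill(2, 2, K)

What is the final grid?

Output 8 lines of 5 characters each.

Answer: RRRGR
RKKRW
KKKRR
RRRRR
RRRRR
RRGRG
RRRRR
RRRRB

Derivation:
After op 1 paint(1,0,R):
RRRRR
RYYRR
YYYRR
RRRRR
RRRRR
RRGRG
RRRRR
RRRRR
After op 2 paint(1,4,W):
RRRRR
RYYRW
YYYRR
RRRRR
RRRRR
RRGRG
RRRRR
RRRRR
After op 3 paint(0,3,G):
RRRGR
RYYRW
YYYRR
RRRRR
RRRRR
RRGRG
RRRRR
RRRRR
After op 4 paint(7,4,B):
RRRGR
RYYRW
YYYRR
RRRRR
RRRRR
RRGRG
RRRRR
RRRRB
After op 5 fill(2,2,K) [5 cells changed]:
RRRGR
RKKRW
KKKRR
RRRRR
RRRRR
RRGRG
RRRRR
RRRRB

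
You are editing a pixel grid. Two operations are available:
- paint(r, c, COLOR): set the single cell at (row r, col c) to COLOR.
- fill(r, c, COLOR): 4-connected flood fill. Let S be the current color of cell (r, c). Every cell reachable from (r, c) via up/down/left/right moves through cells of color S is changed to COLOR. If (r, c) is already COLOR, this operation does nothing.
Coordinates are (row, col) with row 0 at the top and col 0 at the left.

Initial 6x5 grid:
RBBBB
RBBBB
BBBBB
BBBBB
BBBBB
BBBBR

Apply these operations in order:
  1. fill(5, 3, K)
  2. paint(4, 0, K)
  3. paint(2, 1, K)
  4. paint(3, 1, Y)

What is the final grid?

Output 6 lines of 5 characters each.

Answer: RKKKK
RKKKK
KKKKK
KYKKK
KKKKK
KKKKR

Derivation:
After op 1 fill(5,3,K) [27 cells changed]:
RKKKK
RKKKK
KKKKK
KKKKK
KKKKK
KKKKR
After op 2 paint(4,0,K):
RKKKK
RKKKK
KKKKK
KKKKK
KKKKK
KKKKR
After op 3 paint(2,1,K):
RKKKK
RKKKK
KKKKK
KKKKK
KKKKK
KKKKR
After op 4 paint(3,1,Y):
RKKKK
RKKKK
KKKKK
KYKKK
KKKKK
KKKKR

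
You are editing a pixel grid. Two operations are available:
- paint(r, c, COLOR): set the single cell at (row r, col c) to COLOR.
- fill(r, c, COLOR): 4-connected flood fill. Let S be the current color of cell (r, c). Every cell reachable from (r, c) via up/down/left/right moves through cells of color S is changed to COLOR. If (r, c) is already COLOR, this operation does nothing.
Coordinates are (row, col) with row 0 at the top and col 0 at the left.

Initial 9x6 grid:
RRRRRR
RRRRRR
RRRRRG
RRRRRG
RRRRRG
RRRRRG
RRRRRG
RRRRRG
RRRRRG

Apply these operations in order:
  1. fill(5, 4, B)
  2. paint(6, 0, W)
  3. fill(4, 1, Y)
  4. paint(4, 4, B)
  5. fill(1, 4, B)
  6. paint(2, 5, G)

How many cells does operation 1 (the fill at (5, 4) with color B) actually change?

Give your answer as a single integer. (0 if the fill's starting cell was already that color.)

Answer: 47

Derivation:
After op 1 fill(5,4,B) [47 cells changed]:
BBBBBB
BBBBBB
BBBBBG
BBBBBG
BBBBBG
BBBBBG
BBBBBG
BBBBBG
BBBBBG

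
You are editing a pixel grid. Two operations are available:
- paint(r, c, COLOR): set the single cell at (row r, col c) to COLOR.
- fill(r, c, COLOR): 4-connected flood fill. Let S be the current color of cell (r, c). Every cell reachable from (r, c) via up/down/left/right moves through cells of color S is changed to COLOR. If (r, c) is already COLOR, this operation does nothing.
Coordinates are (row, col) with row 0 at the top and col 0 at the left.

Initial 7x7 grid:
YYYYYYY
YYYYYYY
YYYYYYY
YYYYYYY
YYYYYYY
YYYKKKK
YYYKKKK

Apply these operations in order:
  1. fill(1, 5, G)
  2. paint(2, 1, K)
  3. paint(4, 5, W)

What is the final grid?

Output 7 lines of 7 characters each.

After op 1 fill(1,5,G) [41 cells changed]:
GGGGGGG
GGGGGGG
GGGGGGG
GGGGGGG
GGGGGGG
GGGKKKK
GGGKKKK
After op 2 paint(2,1,K):
GGGGGGG
GGGGGGG
GKGGGGG
GGGGGGG
GGGGGGG
GGGKKKK
GGGKKKK
After op 3 paint(4,5,W):
GGGGGGG
GGGGGGG
GKGGGGG
GGGGGGG
GGGGGWG
GGGKKKK
GGGKKKK

Answer: GGGGGGG
GGGGGGG
GKGGGGG
GGGGGGG
GGGGGWG
GGGKKKK
GGGKKKK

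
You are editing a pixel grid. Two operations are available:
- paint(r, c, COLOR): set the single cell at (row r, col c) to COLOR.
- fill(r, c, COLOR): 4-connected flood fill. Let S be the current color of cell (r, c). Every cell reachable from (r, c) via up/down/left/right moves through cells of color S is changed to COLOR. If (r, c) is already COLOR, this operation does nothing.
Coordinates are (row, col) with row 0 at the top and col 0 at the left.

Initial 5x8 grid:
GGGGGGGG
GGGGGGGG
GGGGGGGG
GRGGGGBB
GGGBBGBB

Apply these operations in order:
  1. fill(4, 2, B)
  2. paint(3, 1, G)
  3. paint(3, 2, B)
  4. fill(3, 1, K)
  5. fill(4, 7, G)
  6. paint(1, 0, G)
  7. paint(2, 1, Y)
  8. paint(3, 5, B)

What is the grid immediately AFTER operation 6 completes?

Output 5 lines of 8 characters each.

Answer: GGGGGGGG
GGGGGGGG
GGGGGGGG
GKGGGGGG
GGGGGGGG

Derivation:
After op 1 fill(4,2,B) [33 cells changed]:
BBBBBBBB
BBBBBBBB
BBBBBBBB
BRBBBBBB
BBBBBBBB
After op 2 paint(3,1,G):
BBBBBBBB
BBBBBBBB
BBBBBBBB
BGBBBBBB
BBBBBBBB
After op 3 paint(3,2,B):
BBBBBBBB
BBBBBBBB
BBBBBBBB
BGBBBBBB
BBBBBBBB
After op 4 fill(3,1,K) [1 cells changed]:
BBBBBBBB
BBBBBBBB
BBBBBBBB
BKBBBBBB
BBBBBBBB
After op 5 fill(4,7,G) [39 cells changed]:
GGGGGGGG
GGGGGGGG
GGGGGGGG
GKGGGGGG
GGGGGGGG
After op 6 paint(1,0,G):
GGGGGGGG
GGGGGGGG
GGGGGGGG
GKGGGGGG
GGGGGGGG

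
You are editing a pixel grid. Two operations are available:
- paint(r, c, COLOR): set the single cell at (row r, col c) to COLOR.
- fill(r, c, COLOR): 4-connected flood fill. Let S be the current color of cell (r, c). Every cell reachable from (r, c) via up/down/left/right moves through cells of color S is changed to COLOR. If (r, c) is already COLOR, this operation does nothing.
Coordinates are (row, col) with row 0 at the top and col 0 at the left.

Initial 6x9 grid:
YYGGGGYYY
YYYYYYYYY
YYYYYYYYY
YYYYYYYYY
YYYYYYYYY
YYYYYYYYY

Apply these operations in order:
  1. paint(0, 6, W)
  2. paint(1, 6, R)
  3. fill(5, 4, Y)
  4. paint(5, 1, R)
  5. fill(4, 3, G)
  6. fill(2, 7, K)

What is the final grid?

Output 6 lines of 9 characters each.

After op 1 paint(0,6,W):
YYGGGGWYY
YYYYYYYYY
YYYYYYYYY
YYYYYYYYY
YYYYYYYYY
YYYYYYYYY
After op 2 paint(1,6,R):
YYGGGGWYY
YYYYYYRYY
YYYYYYYYY
YYYYYYYYY
YYYYYYYYY
YYYYYYYYY
After op 3 fill(5,4,Y) [0 cells changed]:
YYGGGGWYY
YYYYYYRYY
YYYYYYYYY
YYYYYYYYY
YYYYYYYYY
YYYYYYYYY
After op 4 paint(5,1,R):
YYGGGGWYY
YYYYYYRYY
YYYYYYYYY
YYYYYYYYY
YYYYYYYYY
YRYYYYYYY
After op 5 fill(4,3,G) [47 cells changed]:
GGGGGGWGG
GGGGGGRGG
GGGGGGGGG
GGGGGGGGG
GGGGGGGGG
GRGGGGGGG
After op 6 fill(2,7,K) [51 cells changed]:
KKKKKKWKK
KKKKKKRKK
KKKKKKKKK
KKKKKKKKK
KKKKKKKKK
KRKKKKKKK

Answer: KKKKKKWKK
KKKKKKRKK
KKKKKKKKK
KKKKKKKKK
KKKKKKKKK
KRKKKKKKK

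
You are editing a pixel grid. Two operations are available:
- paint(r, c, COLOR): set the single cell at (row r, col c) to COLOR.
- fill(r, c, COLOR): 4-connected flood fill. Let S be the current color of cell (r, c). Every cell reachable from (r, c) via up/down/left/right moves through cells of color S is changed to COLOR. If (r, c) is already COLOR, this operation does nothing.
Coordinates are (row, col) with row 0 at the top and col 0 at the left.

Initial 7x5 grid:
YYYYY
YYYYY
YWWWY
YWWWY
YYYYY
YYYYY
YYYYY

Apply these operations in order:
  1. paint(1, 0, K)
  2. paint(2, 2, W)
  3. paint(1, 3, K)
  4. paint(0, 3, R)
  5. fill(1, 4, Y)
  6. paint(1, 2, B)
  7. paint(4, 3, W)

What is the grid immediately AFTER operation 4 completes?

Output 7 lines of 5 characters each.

After op 1 paint(1,0,K):
YYYYY
KYYYY
YWWWY
YWWWY
YYYYY
YYYYY
YYYYY
After op 2 paint(2,2,W):
YYYYY
KYYYY
YWWWY
YWWWY
YYYYY
YYYYY
YYYYY
After op 3 paint(1,3,K):
YYYYY
KYYKY
YWWWY
YWWWY
YYYYY
YYYYY
YYYYY
After op 4 paint(0,3,R):
YYYRY
KYYKY
YWWWY
YWWWY
YYYYY
YYYYY
YYYYY

Answer: YYYRY
KYYKY
YWWWY
YWWWY
YYYYY
YYYYY
YYYYY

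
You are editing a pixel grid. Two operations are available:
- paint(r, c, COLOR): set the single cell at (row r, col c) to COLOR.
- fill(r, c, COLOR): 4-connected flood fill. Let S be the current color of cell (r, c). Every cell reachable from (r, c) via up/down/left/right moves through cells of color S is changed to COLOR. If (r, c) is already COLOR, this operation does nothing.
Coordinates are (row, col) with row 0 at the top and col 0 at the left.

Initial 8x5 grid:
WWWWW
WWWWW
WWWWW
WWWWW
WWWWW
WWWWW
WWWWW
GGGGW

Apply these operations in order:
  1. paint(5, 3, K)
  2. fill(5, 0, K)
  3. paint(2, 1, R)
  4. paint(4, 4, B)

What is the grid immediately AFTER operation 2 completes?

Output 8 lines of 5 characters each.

After op 1 paint(5,3,K):
WWWWW
WWWWW
WWWWW
WWWWW
WWWWW
WWWKW
WWWWW
GGGGW
After op 2 fill(5,0,K) [35 cells changed]:
KKKKK
KKKKK
KKKKK
KKKKK
KKKKK
KKKKK
KKKKK
GGGGK

Answer: KKKKK
KKKKK
KKKKK
KKKKK
KKKKK
KKKKK
KKKKK
GGGGK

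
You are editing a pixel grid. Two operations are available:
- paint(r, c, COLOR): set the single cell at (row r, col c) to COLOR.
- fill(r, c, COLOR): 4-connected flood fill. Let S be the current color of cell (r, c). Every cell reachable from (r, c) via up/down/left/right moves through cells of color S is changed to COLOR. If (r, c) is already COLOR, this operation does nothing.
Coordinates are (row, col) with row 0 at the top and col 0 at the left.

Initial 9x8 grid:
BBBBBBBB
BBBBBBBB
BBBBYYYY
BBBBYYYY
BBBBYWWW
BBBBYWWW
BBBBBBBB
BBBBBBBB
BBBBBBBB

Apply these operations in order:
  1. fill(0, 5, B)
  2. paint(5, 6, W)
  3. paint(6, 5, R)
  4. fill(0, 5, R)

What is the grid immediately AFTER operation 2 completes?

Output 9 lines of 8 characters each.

After op 1 fill(0,5,B) [0 cells changed]:
BBBBBBBB
BBBBBBBB
BBBBYYYY
BBBBYYYY
BBBBYWWW
BBBBYWWW
BBBBBBBB
BBBBBBBB
BBBBBBBB
After op 2 paint(5,6,W):
BBBBBBBB
BBBBBBBB
BBBBYYYY
BBBBYYYY
BBBBYWWW
BBBBYWWW
BBBBBBBB
BBBBBBBB
BBBBBBBB

Answer: BBBBBBBB
BBBBBBBB
BBBBYYYY
BBBBYYYY
BBBBYWWW
BBBBYWWW
BBBBBBBB
BBBBBBBB
BBBBBBBB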